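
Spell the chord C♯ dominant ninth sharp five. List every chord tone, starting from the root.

C♯ dominant ninth sharp five is a dominant ninth sharp five built on C-sharp.
Root: C-sharp
Major 3rd (3rd): E-sharp
Augmented 5th (5th): G-double-sharp
Minor 7th (7th): B
Major 9th (9th): D-sharp

C-sharp, E-sharp, G-double-sharp, B, D-sharp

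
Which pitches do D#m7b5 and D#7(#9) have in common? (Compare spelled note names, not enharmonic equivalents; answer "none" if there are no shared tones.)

D# C#

D#m7b5: D# F# A C#
D#7(#9): D# F## A# C# E##
Common to both → D#, C#.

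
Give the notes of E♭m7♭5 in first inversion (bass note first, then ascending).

G♭  B𝄫  D♭  E♭

In root position, E♭m7♭5 is E♭–G♭–B𝄫–D♭.
First inversion puts the third (G♭) in the bass.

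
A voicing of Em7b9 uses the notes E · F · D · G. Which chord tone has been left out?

The full Em7b9 chord is E, G, B, D, F.
Comparing with the voicing, the perfect 5th (5th) — B — is absent.

B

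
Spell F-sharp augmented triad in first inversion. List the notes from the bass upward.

In root position, F-sharp augmented triad is F-sharp–A-sharp–C-double-sharp.
First inversion puts the third (A-sharp) in the bass.

A-sharp, C-double-sharp, F-sharp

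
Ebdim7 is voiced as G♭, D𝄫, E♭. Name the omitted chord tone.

The full Ebdim7 chord is E♭, G♭, B𝄫, D𝄫.
Comparing with the voicing, the diminished 5th (5th) — B𝄫 — is absent.

B𝄫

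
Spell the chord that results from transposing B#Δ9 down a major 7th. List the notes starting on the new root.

B# down a major 7th → C#. New chord: C# major ninth.
C# — root
E# — major 3rd
G# — perfect 5th
B# — major 7th
D# — major 9th

C#  E#  G#  B#  D#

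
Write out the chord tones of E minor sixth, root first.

E minor sixth is a minor sixth built on E.
- root: E
- minor 3rd: G
- perfect 5th: B
- major 6th: C-sharp

E G B C-sharp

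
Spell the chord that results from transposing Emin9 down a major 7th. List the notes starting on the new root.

A major 7th down from E is F, so the new chord is F minor ninth.
root → F
3rd (minor 3rd) → Ab
5th (perfect 5th) → C
7th (minor 7th) → Eb
9th (major 9th) → G

F – Ab – C – Eb – G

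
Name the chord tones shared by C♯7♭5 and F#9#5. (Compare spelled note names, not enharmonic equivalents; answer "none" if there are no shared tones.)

C♯7♭5 = C#, E#, G, B.
F#9#5 = F#, A#, C##, E, G#.
Shared: none.

none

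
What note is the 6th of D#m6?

B#

Root of D#m6 = D#. The 6th is a major 6th: D# up a major 6th → B#.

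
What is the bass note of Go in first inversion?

B♭

Go in root position is G–B♭–D♭.
First inversion places the third in the bass, which is B♭.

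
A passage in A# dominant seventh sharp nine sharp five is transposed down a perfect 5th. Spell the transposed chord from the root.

D-sharp, F-double-sharp, A-double-sharp, C-sharp, E-double-sharp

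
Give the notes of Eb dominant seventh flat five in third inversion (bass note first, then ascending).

D-flat E-flat G B-double-flat

Eb dominant seventh flat five = E-flat–G–B-double-flat–D-flat; third inversion → seventh (D-flat) lowest.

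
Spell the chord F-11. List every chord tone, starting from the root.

F, Ab, C, Eb, G, Bb

Root F, quality minor eleventh:
Root: F
Minor 3rd (3rd): Ab
Perfect 5th (5th): C
Minor 7th (7th): Eb
Major 9th (9th): G
Perfect 11th (11th): Bb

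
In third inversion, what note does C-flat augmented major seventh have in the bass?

B-flat

C-flat augmented major seventh in root position is C-flat–E-flat–G–B-flat.
Third inversion places the seventh in the bass, which is B-flat.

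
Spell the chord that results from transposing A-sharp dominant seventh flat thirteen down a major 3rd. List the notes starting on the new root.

F-sharp, A-sharp, C-sharp, E, D

A-sharp down a major 3rd → F-sharp. New chord: F-sharp dominant seventh flat thirteen.
root → F-sharp
3rd (major 3rd) → A-sharp
5th (perfect 5th) → C-sharp
7th (minor 7th) → E
13th (minor 13th) → D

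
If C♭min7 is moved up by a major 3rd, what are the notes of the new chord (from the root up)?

Transposed root: Cb → Eb (major 3rd up). So we spell Eb minor seventh:
root → Eb
3rd (minor 3rd) → Gb
5th (perfect 5th) → Bb
7th (minor 7th) → Db

Eb  Gb  Bb  Db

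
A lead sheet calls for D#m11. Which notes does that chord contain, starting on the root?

D#m11: minor eleventh on D#.
- root: D#
- minor 3rd: F#
- perfect 5th: A#
- minor 7th: C#
- major 9th: E#
- perfect 11th: G#

D#  F#  A#  C#  E#  G#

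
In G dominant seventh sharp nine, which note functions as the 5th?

D

G dominant seventh sharp nine is built on G; its 5th is a perfect 5th above the root.
A fifth above G uses the letter D, and the perfect 5th above G is D.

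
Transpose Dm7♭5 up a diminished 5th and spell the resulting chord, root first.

Ab, Cb, Ebb, Gb

A diminished 5th up from D is Ab, so the new chord is Ab half-diminished seventh.
Ab — root
Cb — minor 3rd
Ebb — diminished 5th
Gb — minor 7th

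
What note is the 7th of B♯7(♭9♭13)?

B♯7(♭9♭13) is built on B#; its 7th is a minor 7th above the root.
A seventh above B uses the letter A, and the minor 7th above B# is A#.

A#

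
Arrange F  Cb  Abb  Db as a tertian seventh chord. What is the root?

Db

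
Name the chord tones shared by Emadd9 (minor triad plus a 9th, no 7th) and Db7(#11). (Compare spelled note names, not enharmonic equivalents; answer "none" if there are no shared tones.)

G

Emadd9: E G B F♯
Db7(#11): D♭ F A♭ C♭ G
Common to both → G.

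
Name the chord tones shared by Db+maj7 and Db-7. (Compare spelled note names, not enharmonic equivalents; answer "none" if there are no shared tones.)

Db+maj7 = Db, F, A, C.
Db-7 = Db, Fb, Ab, Cb.
Shared: Db.

Db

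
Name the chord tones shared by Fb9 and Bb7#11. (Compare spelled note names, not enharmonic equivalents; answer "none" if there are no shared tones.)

Ab

Fb9 = Fb, Ab, Cb, Ebb, Gb.
Bb7#11 = Bb, D, F, Ab, E.
Shared: Ab.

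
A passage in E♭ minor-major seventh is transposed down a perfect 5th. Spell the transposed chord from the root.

Ab  Cb  Eb  G

Eb down a perfect 5th → Ab. New chord: Ab minor-major seventh.
root → Ab
3rd (minor 3rd) → Cb
5th (perfect 5th) → Eb
7th (major 7th) → G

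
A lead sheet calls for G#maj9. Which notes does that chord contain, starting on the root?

G♯ – B♯ – D♯ – F𝄪 – A♯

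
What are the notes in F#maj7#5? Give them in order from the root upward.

Root F#, quality augmented major seventh:
F# — root
A# — major 3rd
C## — augmented 5th
E# — major 7th

F#  A#  C##  E#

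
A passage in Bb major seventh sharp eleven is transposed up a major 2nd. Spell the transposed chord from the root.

C, E, G, B, F♯

A major 2nd up from B♭ is C, so the new chord is C major seventh sharp eleven.
Root: C
Major 3rd (3rd): E
Perfect 5th (5th): G
Major 7th (7th): B
Augmented 11th (11th): F♯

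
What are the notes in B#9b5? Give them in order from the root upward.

B♯, D𝄪, F♯, A♯, C𝄪

Root B♯, quality dominant ninth flat five:
- root: B♯
- major 3rd: D𝄪
- diminished 5th: F♯
- minor 7th: A♯
- major 9th: C𝄪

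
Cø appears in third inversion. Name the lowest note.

Cø in root position is C–Eb–Gb–Bb.
Third inversion places the seventh in the bass, which is Bb.

Bb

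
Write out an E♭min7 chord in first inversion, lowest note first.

E♭min7 = Eb–Gb–Bb–Db; first inversion → third (Gb) lowest.

Gb Bb Db Eb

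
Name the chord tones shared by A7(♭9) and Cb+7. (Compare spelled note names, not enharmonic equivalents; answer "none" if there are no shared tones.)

G

A7(♭9) = A, C♯, E, G, B♭.
Cb+7 = C♭, E♭, G, B𝄫.
Shared: G.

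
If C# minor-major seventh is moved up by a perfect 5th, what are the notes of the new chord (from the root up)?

G-sharp, B, D-sharp, F-double-sharp

A perfect 5th up from C-sharp is G-sharp, so the new chord is G-sharp minor-major seventh.
G-sharp — root
B — minor 3rd
D-sharp — perfect 5th
F-double-sharp — major 7th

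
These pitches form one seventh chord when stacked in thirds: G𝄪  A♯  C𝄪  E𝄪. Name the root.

Arranged so that each adjacent pair is a third by letter name: A♯ – C𝄪 – E𝄪 – G𝄪.
The bottom of that stack, A♯, is the root (this is A♯ augmented major seventh).

A♯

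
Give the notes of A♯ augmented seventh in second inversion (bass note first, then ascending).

In root position, A♯ augmented seventh is A-sharp–C-double-sharp–E-double-sharp–G-sharp.
Second inversion puts the fifth (E-double-sharp) in the bass.

E-double-sharp – G-sharp – A-sharp – C-double-sharp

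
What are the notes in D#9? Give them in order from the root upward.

D# – F## – A# – C# – E#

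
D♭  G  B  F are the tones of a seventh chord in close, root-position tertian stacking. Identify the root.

G

Stacking in thirds gives G – B – D♭ – F, so G is the root — G dominant seventh flat five.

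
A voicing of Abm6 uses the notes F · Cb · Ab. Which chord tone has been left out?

Eb

Abm6 = Ab, Cb, Eb, F. The voicing lacks the 5th (perfect 5th), Eb.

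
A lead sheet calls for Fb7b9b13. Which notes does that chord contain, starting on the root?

F♭ A♭ C♭ E𝄫 G𝄫 D𝄫

Fb7b9b13 is a dominant seventh flat nine flat thirteen built on F♭.
F♭ — root
A♭ — major 3rd
C♭ — perfect 5th
E𝄫 — minor 7th
G𝄫 — minor 9th
D𝄫 — minor 13th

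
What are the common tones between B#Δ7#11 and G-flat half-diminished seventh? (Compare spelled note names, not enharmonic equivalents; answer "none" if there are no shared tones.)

B#Δ7#11 = B#, D##, F##, A##, E##.
G-flat half-diminished seventh = Gb, Bbb, Dbb, Fb.
Shared: none.

none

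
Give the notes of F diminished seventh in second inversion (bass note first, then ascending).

Cb, Ebb, F, Ab

In root position, F diminished seventh is F–Ab–Cb–Ebb.
Second inversion puts the fifth (Cb) in the bass.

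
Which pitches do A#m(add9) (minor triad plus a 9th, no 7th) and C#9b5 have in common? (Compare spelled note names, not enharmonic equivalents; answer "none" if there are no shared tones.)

C♯  E♯

A#m(add9) = A♯, C♯, E♯, B♯.
C#9b5 = C♯, E♯, G, B, D♯.
Shared: C♯, E♯.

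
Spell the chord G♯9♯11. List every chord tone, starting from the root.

G#, B#, D#, F#, A#, C##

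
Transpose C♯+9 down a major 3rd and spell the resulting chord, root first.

A major 3rd down from C# is A, so the new chord is A dominant ninth sharp five.
Root: A
Major 3rd (3rd): C#
Augmented 5th (5th): E#
Minor 7th (7th): G
Major 9th (9th): B

A, C#, E#, G, B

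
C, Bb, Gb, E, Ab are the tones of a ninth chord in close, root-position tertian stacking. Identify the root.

Ab

Stacking in thirds gives Ab – C – E – Gb – Bb, so Ab is the root — Ab dominant ninth sharp five.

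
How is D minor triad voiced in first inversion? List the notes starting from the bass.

F A D

D minor triad = D–F–A; first inversion → third (F) lowest.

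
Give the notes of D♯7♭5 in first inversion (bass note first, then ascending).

In root position, D♯7♭5 is D#–F##–A–C#.
First inversion puts the third (F##) in the bass.

F## A C# D#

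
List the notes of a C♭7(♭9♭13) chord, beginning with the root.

C♭7(♭9♭13) is a dominant seventh flat nine flat thirteen built on Cb.
Cb — root
Eb — major 3rd
Gb — perfect 5th
Bbb — minor 7th
Dbb — minor 9th
Abb — minor 13th

Cb, Eb, Gb, Bbb, Dbb, Abb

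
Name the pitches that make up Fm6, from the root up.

Fm6: minor sixth on F.
Root: F
Minor 3rd (3rd): Ab
Perfect 5th (5th): C
Major 6th (6th): D

F  Ab  C  D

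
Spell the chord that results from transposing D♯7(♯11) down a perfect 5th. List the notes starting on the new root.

A perfect 5th down from D♯ is G♯, so the new chord is G♯ dominant seventh sharp eleven.
G♯ — root
B♯ — major 3rd
D♯ — perfect 5th
F♯ — minor 7th
C𝄪 — augmented 11th

G♯, B♯, D♯, F♯, C𝄪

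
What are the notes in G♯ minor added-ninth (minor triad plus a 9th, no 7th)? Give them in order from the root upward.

G#, B, D#, A#

G♯ minor added-ninth: minor added-ninth on G#.
root → G#
3rd (minor 3rd) → B
5th (perfect 5th) → D#
9th (major 9th) → A#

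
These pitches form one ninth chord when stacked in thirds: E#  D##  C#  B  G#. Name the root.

C#

Stacking in thirds gives C# – E# – G# – B – D##, so C# is the root — C# dominant seventh sharp nine.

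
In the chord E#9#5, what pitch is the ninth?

E#9#5 is built on E#; its 9th is a major 9th above the root.
A second above E uses the letter F, and the major 9th above E# is F##.

F##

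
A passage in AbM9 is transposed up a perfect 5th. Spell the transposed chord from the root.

Transposed root: A♭ → E♭ (perfect 5th up). So we spell E♭ major ninth:
Root: E♭
Major 3rd (3rd): G
Perfect 5th (5th): B♭
Major 7th (7th): D
Major 9th (9th): F

E♭, G, B♭, D, F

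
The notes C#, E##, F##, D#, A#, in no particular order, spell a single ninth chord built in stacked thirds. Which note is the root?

Arranged so that each adjacent pair is a third by letter name: D# – F## – A# – C# – E##.
The bottom of that stack, D#, is the root (this is D# dominant seventh sharp nine).

D#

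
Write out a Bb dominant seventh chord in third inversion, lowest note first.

A-flat, B-flat, D, F

Bb dominant seventh = B-flat–D–F–A-flat; third inversion → seventh (A-flat) lowest.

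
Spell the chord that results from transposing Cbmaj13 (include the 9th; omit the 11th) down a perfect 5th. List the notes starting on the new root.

F♭  A♭  C♭  E♭  G♭  D♭

C♭ down a perfect 5th → F♭. New chord: F♭ major thirteenth.
Root: F♭
Major 3rd (3rd): A♭
Perfect 5th (5th): C♭
Major 7th (7th): E♭
Major 9th (9th): G♭
Major 13th (13th): D♭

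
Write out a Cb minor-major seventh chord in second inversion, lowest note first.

Cb minor-major seventh = Cb–Ebb–Gb–Bb; second inversion → fifth (Gb) lowest.

Gb – Bb – Cb – Ebb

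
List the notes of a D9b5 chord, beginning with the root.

D9b5 is a dominant ninth flat five built on D.
D — root
F# — major 3rd
Ab — diminished 5th
C — minor 7th
E — major 9th

D – F# – Ab – C – E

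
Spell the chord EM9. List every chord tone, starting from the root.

EM9 is a major ninth built on E.
E — root
G♯ — major 3rd
B — perfect 5th
D♯ — major 7th
F♯ — major 9th

E  G♯  B  D♯  F♯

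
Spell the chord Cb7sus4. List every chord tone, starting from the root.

Cb7sus4: dominant seventh suspended fourth on Cb.
- root: Cb
- perfect 4th: Fb
- perfect 5th: Gb
- minor 7th: Bbb

Cb, Fb, Gb, Bbb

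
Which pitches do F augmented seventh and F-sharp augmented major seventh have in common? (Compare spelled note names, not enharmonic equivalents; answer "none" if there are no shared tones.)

F augmented seventh: F A C-sharp E-flat
F-sharp augmented major seventh: F-sharp A-sharp C-double-sharp E-sharp
Common to both → none.

none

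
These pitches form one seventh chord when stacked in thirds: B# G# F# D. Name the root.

G#

Stacking in thirds gives G# – B# – D – F#, so G# is the root — G# dominant seventh flat five.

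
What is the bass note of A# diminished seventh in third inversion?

A# diminished seventh = A#–C#–E–G. Third inversion → seventh in the bass = G.

G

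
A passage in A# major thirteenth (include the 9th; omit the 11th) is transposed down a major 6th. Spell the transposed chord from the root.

C-sharp, E-sharp, G-sharp, B-sharp, D-sharp, A-sharp

Transposed root: A-sharp → C-sharp (major 6th down). So we spell C-sharp major thirteenth:
root → C-sharp
3rd (major 3rd) → E-sharp
5th (perfect 5th) → G-sharp
7th (major 7th) → B-sharp
9th (major 9th) → D-sharp
13th (major 13th) → A-sharp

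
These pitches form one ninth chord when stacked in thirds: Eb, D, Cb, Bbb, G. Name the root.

Cb

Arranged so that each adjacent pair is a third by letter name: Cb – Eb – G – Bbb – D.
The bottom of that stack, Cb, is the root (this is Cb dominant seventh sharp nine sharp five).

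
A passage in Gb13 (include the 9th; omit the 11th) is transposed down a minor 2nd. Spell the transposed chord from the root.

F  A  C  Eb  G  D

A minor 2nd down from Gb is F, so the new chord is F dominant thirteenth.
Root: F
Major 3rd (3rd): A
Perfect 5th (5th): C
Minor 7th (7th): Eb
Major 9th (9th): G
Major 13th (13th): D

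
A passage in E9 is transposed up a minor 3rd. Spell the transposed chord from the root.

G  B  D  F  A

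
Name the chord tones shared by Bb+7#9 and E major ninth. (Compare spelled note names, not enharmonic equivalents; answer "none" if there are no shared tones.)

Bb+7#9: B♭ D F♯ A♭ C♯
E major ninth: E G♯ B D♯ F♯
Common to both → F♯.

F♯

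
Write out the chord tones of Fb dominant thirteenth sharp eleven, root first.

Fb  Ab  Cb  Ebb  Gb  Bb  Db

Fb dominant thirteenth sharp eleven is a dominant thirteenth sharp eleven built on Fb.
root → Fb
3rd (major 3rd) → Ab
5th (perfect 5th) → Cb
7th (minor 7th) → Ebb
9th (major 9th) → Gb
11th (augmented 11th) → Bb
13th (major 13th) → Db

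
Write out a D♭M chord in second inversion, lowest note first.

Ab, Db, F

In root position, D♭M is Db–F–Ab.
Second inversion puts the fifth (Ab) in the bass.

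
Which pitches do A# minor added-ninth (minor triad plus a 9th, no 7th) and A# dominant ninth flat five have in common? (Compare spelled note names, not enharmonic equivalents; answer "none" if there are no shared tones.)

A# minor added-ninth: A-sharp C-sharp E-sharp B-sharp
A# dominant ninth flat five: A-sharp C-double-sharp E G-sharp B-sharp
Common to both → A-sharp, B-sharp.

A-sharp – B-sharp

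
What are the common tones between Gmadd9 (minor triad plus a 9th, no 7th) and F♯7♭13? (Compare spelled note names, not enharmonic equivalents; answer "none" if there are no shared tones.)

Gmadd9 = G, B♭, D, A.
F♯7♭13 = F♯, A♯, C♯, E, D.
Shared: D.

D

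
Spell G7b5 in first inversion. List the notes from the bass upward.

G7b5 = G–B–Db–F; first inversion → third (B) lowest.

B, Db, F, G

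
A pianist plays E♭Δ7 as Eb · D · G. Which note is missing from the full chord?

The full E♭Δ7 chord is Eb, G, Bb, D.
Comparing with the voicing, the perfect 5th (5th) — Bb — is absent.

Bb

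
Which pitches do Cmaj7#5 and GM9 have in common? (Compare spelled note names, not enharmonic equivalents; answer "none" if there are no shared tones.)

B

Cmaj7#5 = C, E, G#, B.
GM9 = G, B, D, F#, A.
Shared: B.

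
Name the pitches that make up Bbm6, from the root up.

Bb, Db, F, G

Bbm6 is a minor sixth built on Bb.
- root: Bb
- minor 3rd: Db
- perfect 5th: F
- major 6th: G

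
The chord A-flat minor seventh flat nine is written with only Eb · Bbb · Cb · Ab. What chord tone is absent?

Gb

A-flat minor seventh flat nine = Ab, Cb, Eb, Gb, Bbb. The voicing lacks the 7th (minor 7th), Gb.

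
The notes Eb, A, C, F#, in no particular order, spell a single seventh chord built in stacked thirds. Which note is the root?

Stacking in thirds gives F# – A – C – Eb, so F# is the root — F# diminished seventh.

F#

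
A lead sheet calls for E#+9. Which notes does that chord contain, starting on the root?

E#  G##  B##  D#  F##

Root E#, quality dominant ninth sharp five:
Root: E#
Major 3rd (3rd): G##
Augmented 5th (5th): B##
Minor 7th (7th): D#
Major 9th (9th): F##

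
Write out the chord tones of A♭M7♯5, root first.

A♭M7♯5 is an augmented major seventh built on A♭.
root → A♭
3rd (major 3rd) → C
5th (augmented 5th) → E
7th (major 7th) → G

A♭ C E G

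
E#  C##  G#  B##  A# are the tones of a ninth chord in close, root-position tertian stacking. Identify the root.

A#

Stacking in thirds gives A# – C## – E# – G# – B##, so A# is the root — A# dominant seventh sharp nine.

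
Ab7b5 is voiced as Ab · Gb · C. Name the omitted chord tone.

Ebb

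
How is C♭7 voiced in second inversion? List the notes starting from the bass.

Gb, Bbb, Cb, Eb

C♭7 = Cb–Eb–Gb–Bbb; second inversion → fifth (Gb) lowest.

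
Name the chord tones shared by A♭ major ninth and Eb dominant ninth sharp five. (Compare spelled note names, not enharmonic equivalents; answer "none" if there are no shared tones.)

E-flat  G

A♭ major ninth = A-flat, C, E-flat, G, B-flat.
Eb dominant ninth sharp five = E-flat, G, B, D-flat, F.
Shared: E-flat, G.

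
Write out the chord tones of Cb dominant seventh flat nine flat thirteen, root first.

C♭ – E♭ – G♭ – B𝄫 – D𝄫 – A𝄫

Cb dominant seventh flat nine flat thirteen is a dominant seventh flat nine flat thirteen built on C♭.
Root: C♭
Major 3rd (3rd): E♭
Perfect 5th (5th): G♭
Minor 7th (7th): B𝄫
Minor 9th (9th): D𝄫
Minor 13th (13th): A𝄫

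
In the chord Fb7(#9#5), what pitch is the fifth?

C

Root of Fb7(#9#5) = Fb. The 5th is an augmented 5th: Fb up an augmented 5th → C.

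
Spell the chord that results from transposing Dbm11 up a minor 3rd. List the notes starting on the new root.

Transposed root: Db → Fb (minor 3rd up). So we spell Fb minor eleventh:
Fb — root
Abb — minor 3rd
Cb — perfect 5th
Ebb — minor 7th
Gb — major 9th
Bbb — perfect 11th

Fb – Abb – Cb – Ebb – Gb – Bbb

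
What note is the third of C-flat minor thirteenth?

C-flat minor thirteenth is built on Cb; its 3rd is a minor 3rd above the root.
A third above C uses the letter E, and the minor 3rd above Cb is Ebb.

Ebb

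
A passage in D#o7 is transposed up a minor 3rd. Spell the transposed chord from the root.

A minor 3rd up from D# is F#, so the new chord is F# diminished seventh.
root → F#
3rd (minor 3rd) → A
5th (diminished 5th) → C
7th (diminished 7th) → Eb

F#, A, C, Eb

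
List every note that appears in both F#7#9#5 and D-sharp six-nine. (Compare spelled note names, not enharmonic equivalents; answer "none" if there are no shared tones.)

A#

F#7#9#5 = F#, A#, C##, E, G##.
D-sharp six-nine = D#, F##, A#, B#, E#.
Shared: A#.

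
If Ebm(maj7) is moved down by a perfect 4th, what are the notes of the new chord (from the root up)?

Bb  Db  F  A

Transposed root: Eb → Bb (perfect 4th down). So we spell Bb minor-major seventh:
- root: Bb
- minor 3rd: Db
- perfect 5th: F
- major 7th: A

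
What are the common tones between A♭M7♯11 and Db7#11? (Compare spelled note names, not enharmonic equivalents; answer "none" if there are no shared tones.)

Ab, G

A♭M7♯11 = Ab, C, Eb, G, D.
Db7#11 = Db, F, Ab, Cb, G.
Shared: Ab, G.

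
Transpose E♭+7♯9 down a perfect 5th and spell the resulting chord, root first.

Transposed root: Eb → Ab (perfect 5th down). So we spell Ab dominant seventh sharp nine sharp five:
- root: Ab
- major 3rd: C
- augmented 5th: E
- minor 7th: Gb
- augmented 9th: B

Ab  C  E  Gb  B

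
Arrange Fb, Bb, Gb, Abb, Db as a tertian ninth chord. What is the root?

Gb

Arranged so that each adjacent pair is a third by letter name: Gb – Bb – Db – Fb – Abb.
The bottom of that stack, Gb, is the root (this is Gb dominant seventh flat nine).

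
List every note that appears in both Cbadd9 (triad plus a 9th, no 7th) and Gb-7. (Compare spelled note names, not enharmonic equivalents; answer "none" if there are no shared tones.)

Gb – Db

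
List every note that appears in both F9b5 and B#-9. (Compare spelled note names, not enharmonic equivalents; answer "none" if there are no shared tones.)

none

F9b5: F A Cb Eb G
B#-9: B# D# F## A# C##
Common to both → none.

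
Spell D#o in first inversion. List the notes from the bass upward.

D#o = D#–F#–A; first inversion → third (F#) lowest.

F#, A, D#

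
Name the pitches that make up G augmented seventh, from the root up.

Root G, quality augmented seventh:
root → G
3rd (major 3rd) → B
5th (augmented 5th) → D#
7th (minor 7th) → F

G  B  D#  F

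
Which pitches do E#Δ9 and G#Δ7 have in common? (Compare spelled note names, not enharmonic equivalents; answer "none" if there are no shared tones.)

B#  F##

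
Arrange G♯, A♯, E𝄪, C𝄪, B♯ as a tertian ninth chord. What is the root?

A♯

Arranged so that each adjacent pair is a third by letter name: A♯ – C𝄪 – E𝄪 – G♯ – B♯.
The bottom of that stack, A♯, is the root (this is A♯ dominant ninth sharp five).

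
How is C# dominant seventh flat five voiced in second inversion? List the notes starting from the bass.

G  B  C-sharp  E-sharp

In root position, C# dominant seventh flat five is C-sharp–E-sharp–G–B.
Second inversion puts the fifth (G) in the bass.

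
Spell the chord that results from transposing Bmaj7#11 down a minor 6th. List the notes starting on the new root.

D#  F##  A#  C##  G##

B down a minor 6th → D#. New chord: D# major seventh sharp eleven.
- root: D#
- major 3rd: F##
- perfect 5th: A#
- major 7th: C##
- augmented 11th: G##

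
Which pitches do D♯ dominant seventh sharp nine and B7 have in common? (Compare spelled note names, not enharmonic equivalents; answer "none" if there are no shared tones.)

D♯

D♯ dominant seventh sharp nine = D♯, F𝄪, A♯, C♯, E𝄪.
B7 = B, D♯, F♯, A.
Shared: D♯.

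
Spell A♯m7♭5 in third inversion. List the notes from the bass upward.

G#, A#, C#, E

A♯m7♭5 = A#–C#–E–G#; third inversion → seventh (G#) lowest.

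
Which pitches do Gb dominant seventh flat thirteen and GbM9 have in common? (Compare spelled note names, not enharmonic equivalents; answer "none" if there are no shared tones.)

G♭ – B♭ – D♭

Gb dominant seventh flat thirteen = G♭, B♭, D♭, F♭, E𝄫.
GbM9 = G♭, B♭, D♭, F, A♭.
Shared: G♭, B♭, D♭.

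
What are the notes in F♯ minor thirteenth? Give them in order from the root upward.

F♯ – A – C♯ – E – G♯ – B – D♯

F♯ minor thirteenth: minor thirteenth on F♯.
- root: F♯
- minor 3rd: A
- perfect 5th: C♯
- minor 7th: E
- major 9th: G♯
- perfect 11th: B
- major 13th: D♯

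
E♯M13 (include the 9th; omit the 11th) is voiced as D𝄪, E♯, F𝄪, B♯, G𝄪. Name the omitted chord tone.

The full E♯M13 chord is E♯, G𝄪, B♯, D𝄪, F𝄪, C𝄪.
Comparing with the voicing, the major 13th (13th) — C𝄪 — is absent.

C𝄪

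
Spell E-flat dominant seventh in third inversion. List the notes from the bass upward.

In root position, E-flat dominant seventh is E-flat–G–B-flat–D-flat.
Third inversion puts the seventh (D-flat) in the bass.

D-flat – E-flat – G – B-flat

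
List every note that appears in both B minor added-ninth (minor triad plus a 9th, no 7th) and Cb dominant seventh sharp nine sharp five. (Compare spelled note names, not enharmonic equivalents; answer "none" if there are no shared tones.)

D

B minor added-ninth = B, D, F#, C#.
Cb dominant seventh sharp nine sharp five = Cb, Eb, G, Bbb, D.
Shared: D.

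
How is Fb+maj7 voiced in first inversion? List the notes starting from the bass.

In root position, Fb+maj7 is F♭–A♭–C–E♭.
First inversion puts the third (A♭) in the bass.

A♭ – C – E♭ – F♭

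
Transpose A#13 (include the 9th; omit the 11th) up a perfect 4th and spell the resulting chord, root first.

A♯ up a perfect 4th → D♯. New chord: D♯ dominant thirteenth.
- root: D♯
- major 3rd: F𝄪
- perfect 5th: A♯
- minor 7th: C♯
- major 9th: E♯
- major 13th: B♯

D♯, F𝄪, A♯, C♯, E♯, B♯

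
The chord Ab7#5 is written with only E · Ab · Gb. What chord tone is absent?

C

The full Ab7#5 chord is Ab, C, E, Gb.
Comparing with the voicing, the major 3rd (3rd) — C — is absent.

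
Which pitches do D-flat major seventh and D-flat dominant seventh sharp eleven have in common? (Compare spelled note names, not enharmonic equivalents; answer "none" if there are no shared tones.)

D-flat major seventh: D♭ F A♭ C
D-flat dominant seventh sharp eleven: D♭ F A♭ C♭ G
Common to both → D♭, F, A♭.

D♭ F A♭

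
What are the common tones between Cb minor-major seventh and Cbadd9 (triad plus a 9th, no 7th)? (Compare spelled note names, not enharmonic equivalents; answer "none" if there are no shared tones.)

C♭ G♭

Cb minor-major seventh = C♭, E𝄫, G♭, B♭.
Cbadd9 = C♭, E♭, G♭, D♭.
Shared: C♭, G♭.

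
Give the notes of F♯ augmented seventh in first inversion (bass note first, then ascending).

A♯, C𝄪, E, F♯

In root position, F♯ augmented seventh is F♯–A♯–C𝄪–E.
First inversion puts the third (A♯) in the bass.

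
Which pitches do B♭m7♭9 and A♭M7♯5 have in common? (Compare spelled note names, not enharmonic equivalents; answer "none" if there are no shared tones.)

Ab

B♭m7♭9: Bb Db F Ab Cb
A♭M7♯5: Ab C E G
Common to both → Ab.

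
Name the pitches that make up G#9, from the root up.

G#9 is a dominant ninth built on G#.
- root: G#
- major 3rd: B#
- perfect 5th: D#
- minor 7th: F#
- major 9th: A#

G#  B#  D#  F#  A#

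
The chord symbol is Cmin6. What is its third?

E♭

Cmin6 is built on C; its 3rd is a minor 3rd above the root.
A third above C uses the letter E, and the minor 3rd above C is E♭.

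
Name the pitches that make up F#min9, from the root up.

F#, A, C#, E, G#

F#min9: minor ninth on F#.
F# — root
A — minor 3rd
C# — perfect 5th
E — minor 7th
G# — major 9th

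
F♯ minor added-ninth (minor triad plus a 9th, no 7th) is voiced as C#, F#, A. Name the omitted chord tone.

G#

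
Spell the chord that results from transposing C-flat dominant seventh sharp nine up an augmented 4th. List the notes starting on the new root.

Transposed root: Cb → F (augmented 4th up). So we spell F dominant seventh sharp nine:
root → F
3rd (major 3rd) → A
5th (perfect 5th) → C
7th (minor 7th) → Eb
9th (augmented 9th) → G#

F – A – C – Eb – G#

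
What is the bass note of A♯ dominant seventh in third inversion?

G-sharp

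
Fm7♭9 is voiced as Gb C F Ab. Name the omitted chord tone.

Fm7♭9 = F, Ab, C, Eb, Gb. The voicing lacks the 7th (minor 7th), Eb.

Eb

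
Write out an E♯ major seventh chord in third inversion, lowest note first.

E♯ major seventh = E-sharp–G-double-sharp–B-sharp–D-double-sharp; third inversion → seventh (D-double-sharp) lowest.

D-double-sharp E-sharp G-double-sharp B-sharp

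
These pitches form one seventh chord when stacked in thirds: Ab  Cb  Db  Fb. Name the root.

Db

Stacking in thirds gives Db – Fb – Ab – Cb, so Db is the root — Db minor seventh.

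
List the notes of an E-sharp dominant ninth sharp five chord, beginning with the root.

E#  G##  B##  D#  F##

E-sharp dominant ninth sharp five is a dominant ninth sharp five built on E#.
Root: E#
Major 3rd (3rd): G##
Augmented 5th (5th): B##
Minor 7th (7th): D#
Major 9th (9th): F##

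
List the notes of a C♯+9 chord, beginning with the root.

C♯ – E♯ – G𝄪 – B – D♯

C♯+9 is a dominant ninth sharp five built on C♯.
C♯ — root
E♯ — major 3rd
G𝄪 — augmented 5th
B — minor 7th
D♯ — major 9th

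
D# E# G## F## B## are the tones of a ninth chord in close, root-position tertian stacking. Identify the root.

Arranged so that each adjacent pair is a third by letter name: E# – G## – B## – D# – F##.
The bottom of that stack, E#, is the root (this is E# dominant ninth sharp five).

E#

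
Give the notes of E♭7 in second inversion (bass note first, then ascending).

In root position, E♭7 is Eb–G–Bb–Db.
Second inversion puts the fifth (Bb) in the bass.

Bb  Db  Eb  G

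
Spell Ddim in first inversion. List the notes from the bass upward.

F, A♭, D

In root position, Ddim is D–F–A♭.
First inversion puts the third (F) in the bass.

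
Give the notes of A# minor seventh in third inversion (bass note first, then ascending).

G#, A#, C#, E#

A# minor seventh = A#–C#–E#–G#; third inversion → seventh (G#) lowest.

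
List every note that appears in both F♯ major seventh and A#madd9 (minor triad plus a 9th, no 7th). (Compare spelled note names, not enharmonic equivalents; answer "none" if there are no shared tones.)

A♯ – C♯ – E♯

F♯ major seventh = F♯, A♯, C♯, E♯.
A#madd9 = A♯, C♯, E♯, B♯.
Shared: A♯, C♯, E♯.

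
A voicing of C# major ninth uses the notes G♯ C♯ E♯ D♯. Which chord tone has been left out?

B♯

C# major ninth = C♯, E♯, G♯, B♯, D♯. The voicing lacks the 7th (major 7th), B♯.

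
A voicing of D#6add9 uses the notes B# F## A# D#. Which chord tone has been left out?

E#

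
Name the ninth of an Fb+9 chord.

Root of Fb+9 = Fb. The 9th is a major 9th: Fb up a major 9th → Gb.

Gb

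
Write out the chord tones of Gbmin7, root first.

Gb  Bbb  Db  Fb

Gbmin7 is a minor seventh built on Gb.
Root: Gb
Minor 3rd (3rd): Bbb
Perfect 5th (5th): Db
Minor 7th (7th): Fb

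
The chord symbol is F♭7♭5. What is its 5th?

F♭7♭5 is built on Fb; its 5th is a diminished 5th above the root.
A fifth above F uses the letter C, and the diminished 5th above Fb is Cbb.

Cbb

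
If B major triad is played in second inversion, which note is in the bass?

B major triad in root position is B–D-sharp–F-sharp.
Second inversion places the fifth in the bass, which is F-sharp.

F-sharp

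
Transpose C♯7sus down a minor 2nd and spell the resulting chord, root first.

Transposed root: C# → B# (minor 2nd down). So we spell B# dominant seventh suspended fourth:
B# — root
E# — perfect 4th
F## — perfect 5th
A# — minor 7th

B#, E#, F##, A#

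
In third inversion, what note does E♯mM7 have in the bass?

D##

E♯mM7 in root position is E#–G#–B#–D##.
Third inversion places the seventh in the bass, which is D##.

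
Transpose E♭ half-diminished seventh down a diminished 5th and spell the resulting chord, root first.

A  C  E♭  G

Transposed root: E♭ → A (diminished 5th down). So we spell A half-diminished seventh:
root → A
3rd (minor 3rd) → C
5th (diminished 5th) → E♭
7th (minor 7th) → G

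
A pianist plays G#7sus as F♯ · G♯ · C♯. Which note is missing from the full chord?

The full G#7sus chord is G♯, C♯, D♯, F♯.
Comparing with the voicing, the perfect 5th (5th) — D♯ — is absent.

D♯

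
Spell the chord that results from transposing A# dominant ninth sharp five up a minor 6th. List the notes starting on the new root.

A minor 6th up from A-sharp is F-sharp, so the new chord is F-sharp dominant ninth sharp five.
F-sharp — root
A-sharp — major 3rd
C-double-sharp — augmented 5th
E — minor 7th
G-sharp — major 9th

F-sharp A-sharp C-double-sharp E G-sharp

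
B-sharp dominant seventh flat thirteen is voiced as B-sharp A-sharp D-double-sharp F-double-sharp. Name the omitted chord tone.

B-sharp dominant seventh flat thirteen = B-sharp, D-double-sharp, F-double-sharp, A-sharp, G-sharp. The voicing lacks the 13th (minor 13th), G-sharp.

G-sharp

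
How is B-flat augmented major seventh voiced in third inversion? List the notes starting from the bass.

A, Bb, D, F#

In root position, B-flat augmented major seventh is Bb–D–F#–A.
Third inversion puts the seventh (A) in the bass.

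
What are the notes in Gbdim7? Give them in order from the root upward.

Gbdim7 is a diminished seventh built on Gb.
Root: Gb
Minor 3rd (3rd): Bbb
Diminished 5th (5th): Dbb
Diminished 7th (7th): Fbb

Gb – Bbb – Dbb – Fbb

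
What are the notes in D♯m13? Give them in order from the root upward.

Root D#, quality minor thirteenth:
Root: D#
Minor 3rd (3rd): F#
Perfect 5th (5th): A#
Minor 7th (7th): C#
Major 9th (9th): E#
Perfect 11th (11th): G#
Major 13th (13th): B#

D#, F#, A#, C#, E#, G#, B#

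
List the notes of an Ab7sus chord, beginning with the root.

A♭, D♭, E♭, G♭

Ab7sus: dominant seventh suspended fourth on A♭.
- root: A♭
- perfect 4th: D♭
- perfect 5th: E♭
- minor 7th: G♭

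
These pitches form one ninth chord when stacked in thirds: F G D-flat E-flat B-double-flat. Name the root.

Stacking in thirds gives E-flat – G – B-double-flat – D-flat – F, so E-flat is the root — E-flat dominant ninth flat five.

E-flat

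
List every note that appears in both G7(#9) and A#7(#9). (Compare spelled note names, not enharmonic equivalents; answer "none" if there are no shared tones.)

A#

G7(#9) = G, B, D, F, A#.
A#7(#9) = A#, C##, E#, G#, B##.
Shared: A#.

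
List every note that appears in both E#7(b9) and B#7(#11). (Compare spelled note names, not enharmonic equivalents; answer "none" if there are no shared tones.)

E#7(b9) = E#, G##, B#, D#, F#.
B#7(#11) = B#, D##, F##, A#, E##.
Shared: B#.

B#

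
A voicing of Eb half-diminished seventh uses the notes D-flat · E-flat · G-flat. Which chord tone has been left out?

B-double-flat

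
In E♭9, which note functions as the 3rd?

Root of E♭9 = Eb. The 3rd is a major 3rd: Eb up a major 3rd → G.

G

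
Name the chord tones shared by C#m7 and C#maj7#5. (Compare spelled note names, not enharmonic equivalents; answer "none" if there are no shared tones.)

C#

C#m7 = C#, E, G#, B.
C#maj7#5 = C#, E#, G##, B#.
Shared: C#.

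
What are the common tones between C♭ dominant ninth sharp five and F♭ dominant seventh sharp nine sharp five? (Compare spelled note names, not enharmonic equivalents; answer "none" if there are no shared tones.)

C♭ dominant ninth sharp five = C-flat, E-flat, G, B-double-flat, D-flat.
F♭ dominant seventh sharp nine sharp five = F-flat, A-flat, C, E-double-flat, G.
Shared: G.

G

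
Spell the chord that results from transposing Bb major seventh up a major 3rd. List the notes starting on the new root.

A major 3rd up from Bb is D, so the new chord is D major seventh.
D — root
F# — major 3rd
A — perfect 5th
C# — major 7th

D – F# – A – C#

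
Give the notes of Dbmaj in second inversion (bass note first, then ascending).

Dbmaj = Db–F–Ab; second inversion → fifth (Ab) lowest.

Ab, Db, F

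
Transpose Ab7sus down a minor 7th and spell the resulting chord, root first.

Bb, Eb, F, Ab

A minor 7th down from Ab is Bb, so the new chord is Bb dominant seventh suspended fourth.
- root: Bb
- perfect 4th: Eb
- perfect 5th: F
- minor 7th: Ab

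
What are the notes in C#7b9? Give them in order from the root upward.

C#, E#, G#, B, D

C#7b9: dominant seventh flat nine on C#.
root → C#
3rd (major 3rd) → E#
5th (perfect 5th) → G#
7th (minor 7th) → B
9th (minor 9th) → D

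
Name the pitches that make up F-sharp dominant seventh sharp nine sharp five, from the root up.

F-sharp dominant seventh sharp nine sharp five: dominant seventh sharp nine sharp five on F-sharp.
- root: F-sharp
- major 3rd: A-sharp
- augmented 5th: C-double-sharp
- minor 7th: E
- augmented 9th: G-double-sharp

F-sharp, A-sharp, C-double-sharp, E, G-double-sharp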